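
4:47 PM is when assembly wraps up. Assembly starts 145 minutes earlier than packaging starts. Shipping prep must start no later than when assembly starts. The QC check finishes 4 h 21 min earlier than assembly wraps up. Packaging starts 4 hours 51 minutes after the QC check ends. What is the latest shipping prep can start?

The QC check ends at 4:47 PM − 261 min = 12:26 PM.
Packaging starts at 12:26 PM + 291 min = 5:17 PM.
Assembly starts at 5:17 PM − 145 min = 2:52 PM.
Shipping prep is bounded by assembly, so the latest it can start is 2:52 PM.

2:52 PM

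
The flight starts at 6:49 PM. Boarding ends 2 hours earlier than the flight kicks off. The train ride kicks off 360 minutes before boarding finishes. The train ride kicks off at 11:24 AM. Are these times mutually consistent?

Boarding ends at 6:49 PM − 120 min = 4:49 PM.
The train ride starts at 4:49 PM − 360 min = 10:49 AM.
But the train ride is also said to start at 11:24 AM — a 35-minute conflict.

No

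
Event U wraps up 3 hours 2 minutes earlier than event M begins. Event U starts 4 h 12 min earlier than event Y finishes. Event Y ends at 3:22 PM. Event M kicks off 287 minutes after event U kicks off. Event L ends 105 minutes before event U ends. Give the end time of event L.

11:10 AM

Event U starts at 3:22 PM − 252 min = 11:10 AM.
Event M starts at 11:10 AM + 287 min = 3:57 PM.
Event U ends at 3:57 PM − 182 min = 12:55 PM.
Event L ends at 12:55 PM − 105 min = 11:10 AM.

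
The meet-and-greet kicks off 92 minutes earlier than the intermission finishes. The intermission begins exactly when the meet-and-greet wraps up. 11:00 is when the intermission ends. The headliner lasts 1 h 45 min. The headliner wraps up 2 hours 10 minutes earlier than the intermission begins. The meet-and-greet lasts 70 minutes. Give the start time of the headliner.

06:43

The meet-and-greet starts at 11:00 − 92 min = 09:28.
The meet-and-greet ends at 09:28 + 70 min = 10:38.
So the intermission starts at 10:38.
The headliner ends at 10:38 − 130 min = 08:28.
The headliner starts at 08:28 − 105 min = 06:43.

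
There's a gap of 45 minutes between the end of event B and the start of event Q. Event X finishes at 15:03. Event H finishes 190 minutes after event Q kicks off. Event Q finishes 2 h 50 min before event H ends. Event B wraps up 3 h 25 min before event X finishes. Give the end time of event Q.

12:43

Event B ends at 15:03 − 205 min = 11:38.
Event Q starts at 11:38 + 45 min = 12:23.
Event H ends at 12:23 + 190 min = 15:33.
Event Q ends at 15:33 − 170 min = 12:43.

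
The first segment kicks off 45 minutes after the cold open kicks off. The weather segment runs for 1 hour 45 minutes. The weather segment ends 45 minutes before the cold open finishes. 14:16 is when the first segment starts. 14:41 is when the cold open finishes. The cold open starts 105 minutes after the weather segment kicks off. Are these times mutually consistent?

The weather segment ends at 14:41 − 45 min = 13:56.
The weather segment starts at 13:56 − 105 min = 12:11.
The cold open starts at 12:11 + 105 min = 13:56.
The first segment starts at 13:56 + 45 min = 14:41.
But the first segment is also said to start at 14:16 — a 25-minute conflict.

No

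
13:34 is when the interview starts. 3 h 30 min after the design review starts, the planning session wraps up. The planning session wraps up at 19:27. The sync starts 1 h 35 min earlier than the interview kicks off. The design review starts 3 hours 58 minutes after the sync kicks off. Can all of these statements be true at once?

Yes

The sync starts at 13:34 − 95 min = 11:59.
The design review starts at 11:59 + 238 min = 15:57.
The planning session ends at 15:57 + 210 min = 19:27.
That matches the stated 19:27, so the schedule is consistent.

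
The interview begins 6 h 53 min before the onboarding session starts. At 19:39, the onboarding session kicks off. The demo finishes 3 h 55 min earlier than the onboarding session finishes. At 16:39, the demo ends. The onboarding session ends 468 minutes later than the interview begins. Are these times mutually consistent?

Yes

The interview starts at 19:39 − 413 min = 12:46.
The onboarding session ends at 12:46 + 468 min = 20:34.
The demo ends at 20:34 − 235 min = 16:39.
That matches the stated 16:39, so the schedule is consistent.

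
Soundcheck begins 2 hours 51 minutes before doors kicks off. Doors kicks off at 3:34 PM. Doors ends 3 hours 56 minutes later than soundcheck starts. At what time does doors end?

Soundcheck starts at 3:34 PM − 171 min = 12:43 PM.
Doors ends at 12:43 PM + 236 min = 4:39 PM.

4:39 PM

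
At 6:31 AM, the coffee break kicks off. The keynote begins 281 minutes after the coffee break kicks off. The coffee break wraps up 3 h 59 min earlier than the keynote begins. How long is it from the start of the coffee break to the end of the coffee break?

The keynote starts at 6:31 AM + 281 min = 11:12 AM.
The coffee break ends at 11:12 AM − 239 min = 7:13 AM.
From 6:31 AM to 7:13 AM is 42 minutes.

42 minutes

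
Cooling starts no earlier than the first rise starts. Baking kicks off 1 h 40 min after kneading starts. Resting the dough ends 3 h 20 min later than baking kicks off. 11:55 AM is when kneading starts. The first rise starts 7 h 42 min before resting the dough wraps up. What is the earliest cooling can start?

Baking starts at 11:55 AM + 100 min = 1:35 PM.
Resting the dough ends at 1:35 PM + 200 min = 4:55 PM.
The first rise starts at 4:55 PM − 462 min = 9:13 AM.
Cooling is bounded by the first rise, so the earliest it can start is 9:13 AM.

9:13 AM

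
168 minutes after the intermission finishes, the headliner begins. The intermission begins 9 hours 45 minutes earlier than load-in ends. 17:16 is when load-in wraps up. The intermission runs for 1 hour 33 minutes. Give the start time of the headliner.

The intermission starts at 17:16 − 585 min = 07:31.
The intermission ends at 07:31 + 93 min = 09:04.
The headliner starts at 09:04 + 168 min = 11:52.

11:52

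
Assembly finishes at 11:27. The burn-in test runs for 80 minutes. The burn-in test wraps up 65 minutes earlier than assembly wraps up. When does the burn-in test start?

The burn-in test ends at 11:27 − 65 min = 10:22.
The burn-in test starts at 10:22 − 80 min = 09:02.

09:02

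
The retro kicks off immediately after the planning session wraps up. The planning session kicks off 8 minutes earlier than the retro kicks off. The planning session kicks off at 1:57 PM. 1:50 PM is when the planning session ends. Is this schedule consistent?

No

The retro starts at 1:50 PM.
The planning session starts at 1:50 PM − 8 min = 1:42 PM.
But the planning session is also said to start at 1:57 PM — a 15-minute conflict.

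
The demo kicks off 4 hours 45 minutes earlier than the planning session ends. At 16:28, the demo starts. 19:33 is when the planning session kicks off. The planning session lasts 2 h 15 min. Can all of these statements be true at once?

No

The planning session ends at 19:33 + 135 min = 21:48.
The demo starts at 21:48 − 285 min = 17:03.
But the demo is also said to start at 16:28 — a 35-minute conflict.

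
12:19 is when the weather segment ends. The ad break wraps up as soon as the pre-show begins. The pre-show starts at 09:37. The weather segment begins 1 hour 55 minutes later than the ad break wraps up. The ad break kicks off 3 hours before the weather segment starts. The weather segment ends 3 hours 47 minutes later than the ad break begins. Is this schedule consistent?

Yes

The ad break ends at 09:37.
The weather segment starts at 09:37 + 115 min = 11:32.
The ad break starts at 11:32 − 180 min = 08:32.
The weather segment ends at 08:32 + 227 min = 12:19.
That matches the stated 12:19, so the schedule is consistent.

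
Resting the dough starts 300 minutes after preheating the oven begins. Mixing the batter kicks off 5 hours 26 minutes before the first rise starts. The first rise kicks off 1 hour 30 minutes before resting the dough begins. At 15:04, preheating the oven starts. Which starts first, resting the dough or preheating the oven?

Resting the dough starts at 15:04 + 300 min = 20:04.
Resting the dough starts at 20:04 and preheating the oven starts at 15:04, so preheating the oven is first.

preheating the oven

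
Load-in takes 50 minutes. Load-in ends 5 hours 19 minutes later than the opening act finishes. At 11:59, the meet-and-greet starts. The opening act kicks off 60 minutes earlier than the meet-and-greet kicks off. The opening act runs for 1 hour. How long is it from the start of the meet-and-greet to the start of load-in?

269 minutes

The opening act starts at 11:59 − 60 min = 10:59.
The opening act ends at 10:59 + 60 min = 11:59.
Load-in ends at 11:59 + 319 min = 17:18.
Load-in starts at 17:18 − 50 min = 16:28.
From 11:59 to 16:28 is 269 minutes.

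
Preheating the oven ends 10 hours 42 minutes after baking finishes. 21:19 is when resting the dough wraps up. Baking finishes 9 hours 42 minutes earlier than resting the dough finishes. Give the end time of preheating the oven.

22:19

Baking ends at 21:19 − 582 min = 11:37.
Preheating the oven ends at 11:37 + 642 min = 22:19.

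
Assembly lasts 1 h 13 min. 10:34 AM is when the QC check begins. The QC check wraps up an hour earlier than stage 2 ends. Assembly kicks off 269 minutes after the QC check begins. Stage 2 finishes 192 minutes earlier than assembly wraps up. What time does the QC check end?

12:04 PM

Assembly starts at 10:34 AM + 269 min = 3:03 PM.
Assembly ends at 3:03 PM + 73 min = 4:16 PM.
Stage 2 ends at 4:16 PM − 192 min = 1:04 PM.
The QC check ends at 1:04 PM − 60 min = 12:04 PM.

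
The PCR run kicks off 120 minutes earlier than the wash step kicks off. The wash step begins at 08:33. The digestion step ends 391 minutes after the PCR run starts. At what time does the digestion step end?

The PCR run starts at 08:33 − 120 min = 06:33.
The digestion step ends at 06:33 + 391 min = 13:04.

13:04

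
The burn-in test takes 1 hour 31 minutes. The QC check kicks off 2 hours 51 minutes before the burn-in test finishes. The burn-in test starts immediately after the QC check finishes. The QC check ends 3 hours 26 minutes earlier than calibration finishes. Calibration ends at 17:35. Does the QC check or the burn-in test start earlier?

the QC check

The QC check ends at 17:35 − 206 min = 14:09.
So the burn-in test starts at 14:09.
The burn-in test ends at 14:09 + 91 min = 15:40.
The QC check starts at 15:40 − 171 min = 12:49.
The QC check starts at 12:49 and the burn-in test starts at 14:09, so the QC check is first.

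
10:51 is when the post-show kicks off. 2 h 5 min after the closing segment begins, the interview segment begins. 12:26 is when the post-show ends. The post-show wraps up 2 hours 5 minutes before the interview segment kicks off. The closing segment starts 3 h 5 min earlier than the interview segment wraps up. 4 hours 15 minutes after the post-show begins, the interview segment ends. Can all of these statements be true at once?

No

The interview segment ends at 10:51 + 255 min = 15:06.
The closing segment starts at 15:06 − 185 min = 12:01.
The interview segment starts at 12:01 + 125 min = 14:06.
The post-show ends at 14:06 − 125 min = 12:01.
But the post-show is also said to end at 12:26 — a 25-minute conflict.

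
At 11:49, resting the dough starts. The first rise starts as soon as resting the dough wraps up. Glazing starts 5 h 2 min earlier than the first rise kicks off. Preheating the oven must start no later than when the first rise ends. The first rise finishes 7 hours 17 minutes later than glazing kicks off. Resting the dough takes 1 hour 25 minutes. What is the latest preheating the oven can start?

Resting the dough ends at 11:49 + 85 min = 13:14.
So the first rise starts at 13:14.
Glazing starts at 13:14 − 302 min = 08:12.
The first rise ends at 08:12 + 437 min = 15:29.
Preheating the oven is bounded by the first rise, so the latest it can start is 15:29.

15:29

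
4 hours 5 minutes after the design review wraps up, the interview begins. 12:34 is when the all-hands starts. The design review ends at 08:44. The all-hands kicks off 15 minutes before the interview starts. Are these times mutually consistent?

The interview starts at 08:44 + 245 min = 12:49.
The all-hands starts at 12:49 − 15 min = 12:34.
That matches the stated 12:34, so the schedule is consistent.

Yes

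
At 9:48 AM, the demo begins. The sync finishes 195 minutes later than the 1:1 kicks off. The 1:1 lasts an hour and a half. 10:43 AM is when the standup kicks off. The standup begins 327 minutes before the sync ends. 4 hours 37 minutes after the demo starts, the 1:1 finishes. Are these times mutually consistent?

The 1:1 ends at 9:48 AM + 277 min = 2:25 PM.
The 1:1 starts at 2:25 PM − 90 min = 12:55 PM.
The sync ends at 12:55 PM + 195 min = 4:10 PM.
The standup starts at 4:10 PM − 327 min = 10:43 AM.
That matches the stated 10:43 AM, so the schedule is consistent.

Yes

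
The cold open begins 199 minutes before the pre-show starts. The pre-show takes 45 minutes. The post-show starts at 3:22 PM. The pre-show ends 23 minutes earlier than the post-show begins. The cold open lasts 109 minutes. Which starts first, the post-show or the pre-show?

The pre-show ends at 3:22 PM − 23 min = 2:59 PM.
The pre-show starts at 2:59 PM − 45 min = 2:14 PM.
The post-show starts at 3:22 PM and the pre-show starts at 2:14 PM, so the pre-show is first.

the pre-show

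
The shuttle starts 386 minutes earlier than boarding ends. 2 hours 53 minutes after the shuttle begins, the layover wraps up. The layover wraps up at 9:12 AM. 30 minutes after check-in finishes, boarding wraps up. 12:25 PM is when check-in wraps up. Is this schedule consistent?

Boarding ends at 12:25 PM + 30 min = 12:55 PM.
The shuttle starts at 12:55 PM − 386 min = 6:29 AM.
The layover ends at 6:29 AM + 173 min = 9:22 AM.
But the layover is also said to end at 9:12 AM — a 10-minute conflict.

No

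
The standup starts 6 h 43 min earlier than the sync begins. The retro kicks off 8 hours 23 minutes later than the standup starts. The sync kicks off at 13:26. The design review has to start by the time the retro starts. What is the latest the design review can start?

The standup starts at 13:26 − 403 min = 06:43.
The retro starts at 06:43 + 503 min = 15:06.
The design review is bounded by the retro, so the latest it can start is 15:06.

15:06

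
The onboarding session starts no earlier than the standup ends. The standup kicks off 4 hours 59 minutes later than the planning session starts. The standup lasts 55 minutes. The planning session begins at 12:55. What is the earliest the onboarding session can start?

The standup starts at 12:55 + 299 min = 17:54.
The standup ends at 17:54 + 55 min = 18:49.
The onboarding session is bounded by the standup, so the earliest it can start is 18:49.

18:49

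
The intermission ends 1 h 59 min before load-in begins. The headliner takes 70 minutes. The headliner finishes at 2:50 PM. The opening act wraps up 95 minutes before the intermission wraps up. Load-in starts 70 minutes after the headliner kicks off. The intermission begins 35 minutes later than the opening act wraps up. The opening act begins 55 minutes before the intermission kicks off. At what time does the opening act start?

The headliner starts at 2:50 PM − 70 min = 1:40 PM.
Load-in starts at 1:40 PM + 70 min = 2:50 PM.
The intermission ends at 2:50 PM − 119 min = 12:51 PM.
The opening act ends at 12:51 PM − 95 min = 11:16 AM.
The intermission starts at 11:16 AM + 35 min = 11:51 AM.
The opening act starts at 11:51 AM − 55 min = 10:56 AM.

10:56 AM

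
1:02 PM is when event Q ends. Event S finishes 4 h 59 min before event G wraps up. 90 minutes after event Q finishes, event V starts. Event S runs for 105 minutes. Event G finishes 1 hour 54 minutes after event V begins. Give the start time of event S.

Event V starts at 1:02 PM + 90 min = 2:32 PM.
Event G ends at 2:32 PM + 114 min = 4:26 PM.
Event S ends at 4:26 PM − 299 min = 11:27 AM.
Event S starts at 11:27 AM − 105 min = 9:42 AM.

9:42 AM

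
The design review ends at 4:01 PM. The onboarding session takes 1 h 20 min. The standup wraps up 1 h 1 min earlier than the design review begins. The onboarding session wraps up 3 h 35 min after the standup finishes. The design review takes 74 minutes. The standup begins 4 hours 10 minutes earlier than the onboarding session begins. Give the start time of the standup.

11:51 AM

The design review starts at 4:01 PM − 74 min = 2:47 PM.
The standup ends at 2:47 PM − 61 min = 1:46 PM.
The onboarding session ends at 1:46 PM + 215 min = 5:21 PM.
The onboarding session starts at 5:21 PM − 80 min = 4:01 PM.
The standup starts at 4:01 PM − 250 min = 11:51 AM.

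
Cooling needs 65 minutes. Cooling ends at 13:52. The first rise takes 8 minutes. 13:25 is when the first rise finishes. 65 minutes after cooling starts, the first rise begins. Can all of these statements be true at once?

Cooling starts at 13:52 − 65 min = 12:47.
The first rise starts at 12:47 + 65 min = 13:52.
The first rise ends at 13:52 + 8 min = 14:00.
But the first rise is also said to end at 13:25 — a 35-minute conflict.

No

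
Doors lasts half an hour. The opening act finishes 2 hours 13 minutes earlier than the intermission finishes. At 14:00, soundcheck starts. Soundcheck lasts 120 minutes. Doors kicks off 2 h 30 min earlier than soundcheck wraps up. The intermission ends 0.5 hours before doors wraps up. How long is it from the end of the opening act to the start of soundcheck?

Soundcheck ends at 14:00 + 120 min = 16:00.
Doors starts at 16:00 − 150 min = 13:30.
Doors ends at 13:30 + 30 min = 14:00.
The intermission ends at 14:00 − 30 min = 13:30.
The opening act ends at 13:30 − 133 min = 11:17.
From 11:17 to 14:00 is 2 h 43 min.

2 h 43 min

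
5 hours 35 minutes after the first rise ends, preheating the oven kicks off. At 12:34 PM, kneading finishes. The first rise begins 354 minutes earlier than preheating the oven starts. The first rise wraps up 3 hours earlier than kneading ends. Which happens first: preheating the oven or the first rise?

the first rise

The first rise ends at 12:34 PM − 180 min = 9:34 AM.
Preheating the oven starts at 9:34 AM + 335 min = 3:09 PM.
The first rise starts at 3:09 PM − 354 min = 9:15 AM.
Preheating the oven starts at 3:09 PM and the first rise starts at 9:15 AM, so the first rise is first.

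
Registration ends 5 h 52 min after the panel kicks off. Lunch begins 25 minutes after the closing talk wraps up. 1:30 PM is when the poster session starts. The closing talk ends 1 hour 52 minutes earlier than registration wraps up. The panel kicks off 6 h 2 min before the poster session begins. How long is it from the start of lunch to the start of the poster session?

The panel starts at 1:30 PM − 362 min = 7:28 AM.
Registration ends at 7:28 AM + 352 min = 1:20 PM.
The closing talk ends at 1:20 PM − 112 min = 11:28 AM.
Lunch starts at 11:28 AM + 25 min = 11:53 AM.
From 11:53 AM to 1:30 PM is 1 h 37 min.

1 h 37 min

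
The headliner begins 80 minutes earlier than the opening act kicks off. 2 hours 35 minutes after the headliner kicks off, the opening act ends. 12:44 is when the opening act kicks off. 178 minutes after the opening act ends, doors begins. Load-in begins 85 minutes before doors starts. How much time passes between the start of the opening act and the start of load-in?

The headliner starts at 12:44 − 80 min = 11:24.
The opening act ends at 11:24 + 155 min = 13:59.
Doors starts at 13:59 + 178 min = 16:57.
Load-in starts at 16:57 − 85 min = 15:32.
From 12:44 to 15:32 is 2 h 48 min.

2 h 48 min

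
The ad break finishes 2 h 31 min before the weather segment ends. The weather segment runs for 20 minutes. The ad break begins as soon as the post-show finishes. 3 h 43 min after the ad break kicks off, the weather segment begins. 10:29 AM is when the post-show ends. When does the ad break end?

12:01 PM

The ad break starts at 10:29 AM.
The weather segment starts at 10:29 AM + 223 min = 2:12 PM.
The weather segment ends at 2:12 PM + 20 min = 2:32 PM.
The ad break ends at 2:32 PM − 151 min = 12:01 PM.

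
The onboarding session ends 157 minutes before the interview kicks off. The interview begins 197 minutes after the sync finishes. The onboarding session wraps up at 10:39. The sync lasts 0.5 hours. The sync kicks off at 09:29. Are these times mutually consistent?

Yes

The sync ends at 09:29 + 30 min = 09:59.
The interview starts at 09:59 + 197 min = 13:16.
The onboarding session ends at 13:16 − 157 min = 10:39.
That matches the stated 10:39, so the schedule is consistent.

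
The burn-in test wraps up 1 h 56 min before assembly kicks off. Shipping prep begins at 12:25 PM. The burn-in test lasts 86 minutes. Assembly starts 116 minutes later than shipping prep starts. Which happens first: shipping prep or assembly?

shipping prep

Assembly starts at 12:25 PM + 116 min = 2:21 PM.
Shipping prep starts at 12:25 PM and assembly starts at 2:21 PM, so shipping prep is first.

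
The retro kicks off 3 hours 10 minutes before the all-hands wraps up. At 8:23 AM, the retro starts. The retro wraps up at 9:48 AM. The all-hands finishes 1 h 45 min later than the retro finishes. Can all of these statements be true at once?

The all-hands ends at 9:48 AM + 105 min = 11:33 AM.
The retro starts at 11:33 AM − 190 min = 8:23 AM.
That matches the stated 8:23 AM, so the schedule is consistent.

Yes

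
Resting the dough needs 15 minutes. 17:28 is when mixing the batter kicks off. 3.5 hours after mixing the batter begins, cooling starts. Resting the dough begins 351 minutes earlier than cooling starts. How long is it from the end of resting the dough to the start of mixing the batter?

2 h 6 min

Cooling starts at 17:28 + 210 min = 20:58.
Resting the dough starts at 20:58 − 351 min = 15:07.
Resting the dough ends at 15:07 + 15 min = 15:22.
From 15:22 to 17:28 is 2 h 6 min.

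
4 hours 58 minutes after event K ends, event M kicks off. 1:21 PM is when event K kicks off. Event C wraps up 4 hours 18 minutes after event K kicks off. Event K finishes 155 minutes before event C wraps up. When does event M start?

Event C ends at 1:21 PM + 258 min = 5:39 PM.
Event K ends at 5:39 PM − 155 min = 3:04 PM.
Event M starts at 3:04 PM + 298 min = 8:02 PM.

8:02 PM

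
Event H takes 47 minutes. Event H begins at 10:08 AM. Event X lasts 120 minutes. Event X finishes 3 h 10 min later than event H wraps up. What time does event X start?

Event H ends at 10:08 AM + 47 min = 10:55 AM.
Event X ends at 10:55 AM + 190 min = 2:05 PM.
Event X starts at 2:05 PM − 120 min = 12:05 PM.

12:05 PM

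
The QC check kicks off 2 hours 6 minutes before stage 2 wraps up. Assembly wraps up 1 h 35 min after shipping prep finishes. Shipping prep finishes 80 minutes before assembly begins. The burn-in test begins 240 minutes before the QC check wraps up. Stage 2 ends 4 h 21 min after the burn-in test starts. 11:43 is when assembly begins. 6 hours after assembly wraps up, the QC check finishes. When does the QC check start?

16:13

Shipping prep ends at 11:43 − 80 min = 10:23.
Assembly ends at 10:23 + 95 min = 11:58.
The QC check ends at 11:58 + 360 min = 17:58.
The burn-in test starts at 17:58 − 240 min = 13:58.
Stage 2 ends at 13:58 + 261 min = 18:19.
The QC check starts at 18:19 − 126 min = 16:13.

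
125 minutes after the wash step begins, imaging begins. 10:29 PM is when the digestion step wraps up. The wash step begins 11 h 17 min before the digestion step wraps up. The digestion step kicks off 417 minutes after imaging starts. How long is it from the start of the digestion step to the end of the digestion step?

The wash step starts at 10:29 PM − 677 min = 11:12 AM.
Imaging starts at 11:12 AM + 125 min = 1:17 PM.
The digestion step starts at 1:17 PM + 417 min = 8:14 PM.
From 8:14 PM to 10:29 PM is 2 h 15 min.

2 h 15 min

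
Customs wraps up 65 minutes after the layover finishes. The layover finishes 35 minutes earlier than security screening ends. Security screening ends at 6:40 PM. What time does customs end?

The layover ends at 6:40 PM − 35 min = 6:05 PM.
Customs ends at 6:05 PM + 65 min = 7:10 PM.

7:10 PM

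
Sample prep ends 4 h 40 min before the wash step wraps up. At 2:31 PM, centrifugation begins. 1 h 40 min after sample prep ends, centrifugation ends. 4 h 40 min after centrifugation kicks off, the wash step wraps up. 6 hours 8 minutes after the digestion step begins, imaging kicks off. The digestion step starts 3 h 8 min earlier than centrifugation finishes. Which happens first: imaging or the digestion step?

The wash step ends at 2:31 PM + 280 min = 7:11 PM.
Sample prep ends at 7:11 PM − 280 min = 2:31 PM.
Centrifugation ends at 2:31 PM + 100 min = 4:11 PM.
The digestion step starts at 4:11 PM − 188 min = 1:03 PM.
Imaging starts at 1:03 PM + 368 min = 7:11 PM.
Imaging starts at 7:11 PM and the digestion step starts at 1:03 PM, so the digestion step is first.

the digestion step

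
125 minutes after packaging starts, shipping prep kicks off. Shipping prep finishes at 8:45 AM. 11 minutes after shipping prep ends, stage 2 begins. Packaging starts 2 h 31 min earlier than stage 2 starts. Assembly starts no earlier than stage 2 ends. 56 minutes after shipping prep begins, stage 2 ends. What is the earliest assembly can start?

9:26 AM

Stage 2 starts at 8:45 AM + 11 min = 8:56 AM.
Packaging starts at 8:56 AM − 151 min = 6:25 AM.
Shipping prep starts at 6:25 AM + 125 min = 8:30 AM.
Stage 2 ends at 8:30 AM + 56 min = 9:26 AM.
Assembly is bounded by stage 2, so the earliest it can start is 9:26 AM.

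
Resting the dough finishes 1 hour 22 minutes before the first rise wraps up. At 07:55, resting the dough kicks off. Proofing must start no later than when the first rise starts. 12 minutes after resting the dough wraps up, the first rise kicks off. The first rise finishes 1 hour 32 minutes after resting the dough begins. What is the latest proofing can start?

The first rise ends at 07:55 + 92 min = 09:27.
Resting the dough ends at 09:27 − 82 min = 08:05.
The first rise starts at 08:05 + 12 min = 08:17.
Proofing is bounded by the first rise, so the latest it can start is 08:17.

08:17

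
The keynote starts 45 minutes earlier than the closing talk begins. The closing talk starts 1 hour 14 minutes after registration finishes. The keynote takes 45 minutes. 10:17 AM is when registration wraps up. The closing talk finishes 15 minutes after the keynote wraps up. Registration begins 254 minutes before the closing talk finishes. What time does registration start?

7:32 AM

The closing talk starts at 10:17 AM + 74 min = 11:31 AM.
The keynote starts at 11:31 AM − 45 min = 10:46 AM.
The keynote ends at 10:46 AM + 45 min = 11:31 AM.
The closing talk ends at 11:31 AM + 15 min = 11:46 AM.
Registration starts at 11:46 AM − 254 min = 7:32 AM.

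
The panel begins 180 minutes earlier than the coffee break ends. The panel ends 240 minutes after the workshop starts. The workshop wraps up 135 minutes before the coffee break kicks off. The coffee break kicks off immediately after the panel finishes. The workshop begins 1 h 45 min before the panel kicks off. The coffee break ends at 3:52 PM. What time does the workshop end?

12:52 PM

The panel starts at 3:52 PM − 180 min = 12:52 PM.
The workshop starts at 12:52 PM − 105 min = 11:07 AM.
The panel ends at 11:07 AM + 240 min = 3:07 PM.
So the coffee break starts at 3:07 PM.
The workshop ends at 3:07 PM − 135 min = 12:52 PM.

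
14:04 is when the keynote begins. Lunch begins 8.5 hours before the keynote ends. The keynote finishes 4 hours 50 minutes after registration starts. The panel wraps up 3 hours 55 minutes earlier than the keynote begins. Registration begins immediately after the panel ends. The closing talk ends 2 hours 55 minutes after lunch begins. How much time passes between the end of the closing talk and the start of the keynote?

280 minutes

The panel ends at 14:04 − 235 min = 10:09.
So registration starts at 10:09.
The keynote ends at 10:09 + 290 min = 14:59.
Lunch starts at 14:59 − 510 min = 06:29.
The closing talk ends at 06:29 + 175 min = 09:24.
From 09:24 to 14:04 is 280 minutes.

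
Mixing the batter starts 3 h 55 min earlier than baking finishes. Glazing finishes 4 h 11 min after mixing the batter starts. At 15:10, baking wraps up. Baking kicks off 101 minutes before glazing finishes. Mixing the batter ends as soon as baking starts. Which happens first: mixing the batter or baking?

Mixing the batter starts at 15:10 − 235 min = 11:15.
Glazing ends at 11:15 + 251 min = 15:26.
Baking starts at 15:26 − 101 min = 13:45.
Mixing the batter starts at 11:15 and baking starts at 13:45, so mixing the batter is first.

mixing the batter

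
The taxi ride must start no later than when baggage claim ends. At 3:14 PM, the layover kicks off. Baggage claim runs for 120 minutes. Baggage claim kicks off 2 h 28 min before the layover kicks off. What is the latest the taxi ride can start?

2:46 PM

Baggage claim starts at 3:14 PM − 148 min = 12:46 PM.
Baggage claim ends at 12:46 PM + 120 min = 2:46 PM.
The taxi ride is bounded by baggage claim, so the latest it can start is 2:46 PM.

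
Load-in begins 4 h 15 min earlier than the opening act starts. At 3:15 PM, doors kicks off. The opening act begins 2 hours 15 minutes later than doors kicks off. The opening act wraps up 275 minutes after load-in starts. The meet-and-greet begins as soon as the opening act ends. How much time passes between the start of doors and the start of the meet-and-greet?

The opening act starts at 3:15 PM + 135 min = 5:30 PM.
Load-in starts at 5:30 PM − 255 min = 1:15 PM.
The opening act ends at 1:15 PM + 275 min = 5:50 PM.
So the meet-and-greet starts at 5:50 PM.
From 3:15 PM to 5:50 PM is 2 h 35 min.

2 h 35 min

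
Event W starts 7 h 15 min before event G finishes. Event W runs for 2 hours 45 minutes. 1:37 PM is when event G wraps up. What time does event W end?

Event W starts at 1:37 PM − 435 min = 6:22 AM.
Event W ends at 6:22 AM + 165 min = 9:07 AM.

9:07 AM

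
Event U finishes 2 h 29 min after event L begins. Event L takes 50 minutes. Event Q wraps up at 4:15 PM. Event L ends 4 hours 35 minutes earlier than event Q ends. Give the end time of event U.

Event L ends at 4:15 PM − 275 min = 11:40 AM.
Event L starts at 11:40 AM − 50 min = 10:50 AM.
Event U ends at 10:50 AM + 149 min = 1:19 PM.

1:19 PM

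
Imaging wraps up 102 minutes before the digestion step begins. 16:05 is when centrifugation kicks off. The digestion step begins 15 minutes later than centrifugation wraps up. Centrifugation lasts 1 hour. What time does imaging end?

Centrifugation ends at 16:05 + 60 min = 17:05.
The digestion step starts at 17:05 + 15 min = 17:20.
Imaging ends at 17:20 − 102 min = 15:38.

15:38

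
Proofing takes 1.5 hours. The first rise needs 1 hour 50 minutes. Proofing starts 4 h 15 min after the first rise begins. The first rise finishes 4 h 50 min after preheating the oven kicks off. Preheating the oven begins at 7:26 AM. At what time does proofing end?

The first rise ends at 7:26 AM + 290 min = 12:16 PM.
The first rise starts at 12:16 PM − 110 min = 10:26 AM.
Proofing starts at 10:26 AM + 255 min = 2:41 PM.
Proofing ends at 2:41 PM + 90 min = 4:11 PM.

4:11 PM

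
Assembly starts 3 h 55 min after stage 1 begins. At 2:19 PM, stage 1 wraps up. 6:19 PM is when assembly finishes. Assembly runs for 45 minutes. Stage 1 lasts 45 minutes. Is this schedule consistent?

No

Stage 1 starts at 2:19 PM − 45 min = 1:34 PM.
Assembly starts at 1:34 PM + 235 min = 5:29 PM.
Assembly ends at 5:29 PM + 45 min = 6:14 PM.
But assembly is also said to end at 6:19 PM — a 5-minute conflict.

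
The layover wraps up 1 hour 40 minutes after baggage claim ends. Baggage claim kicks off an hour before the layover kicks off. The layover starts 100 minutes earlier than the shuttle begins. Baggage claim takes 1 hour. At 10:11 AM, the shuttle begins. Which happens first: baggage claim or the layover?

The layover starts at 10:11 AM − 100 min = 8:31 AM.
Baggage claim starts at 8:31 AM − 60 min = 7:31 AM.
Baggage claim starts at 7:31 AM and the layover starts at 8:31 AM, so baggage claim is first.

baggage claim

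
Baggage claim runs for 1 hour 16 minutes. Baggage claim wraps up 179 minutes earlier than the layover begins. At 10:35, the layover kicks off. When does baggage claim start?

Baggage claim ends at 10:35 − 179 min = 07:36.
Baggage claim starts at 07:36 − 76 min = 06:20.

06:20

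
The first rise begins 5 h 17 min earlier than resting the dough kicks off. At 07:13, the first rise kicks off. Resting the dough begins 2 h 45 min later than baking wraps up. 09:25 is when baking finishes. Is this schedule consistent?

No

Resting the dough starts at 09:25 + 165 min = 12:10.
The first rise starts at 12:10 − 317 min = 06:53.
But the first rise is also said to start at 07:13 — a 20-minute conflict.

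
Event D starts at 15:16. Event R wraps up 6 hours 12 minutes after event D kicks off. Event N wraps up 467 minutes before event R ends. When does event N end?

Event R ends at 15:16 + 372 min = 21:28.
Event N ends at 21:28 − 467 min = 13:41.

13:41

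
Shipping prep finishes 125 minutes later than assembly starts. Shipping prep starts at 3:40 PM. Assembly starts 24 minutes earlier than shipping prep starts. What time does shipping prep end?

Assembly starts at 3:40 PM − 24 min = 3:16 PM.
Shipping prep ends at 3:16 PM + 125 min = 5:21 PM.

5:21 PM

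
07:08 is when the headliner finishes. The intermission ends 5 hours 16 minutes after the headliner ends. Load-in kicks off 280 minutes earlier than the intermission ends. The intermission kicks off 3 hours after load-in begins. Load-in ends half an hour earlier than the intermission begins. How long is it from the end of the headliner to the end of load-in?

The intermission ends at 07:08 + 316 min = 12:24.
Load-in starts at 12:24 − 280 min = 07:44.
The intermission starts at 07:44 + 180 min = 10:44.
Load-in ends at 10:44 − 30 min = 10:14.
From 07:08 to 10:14 is 3 h 6 min.

3 h 6 min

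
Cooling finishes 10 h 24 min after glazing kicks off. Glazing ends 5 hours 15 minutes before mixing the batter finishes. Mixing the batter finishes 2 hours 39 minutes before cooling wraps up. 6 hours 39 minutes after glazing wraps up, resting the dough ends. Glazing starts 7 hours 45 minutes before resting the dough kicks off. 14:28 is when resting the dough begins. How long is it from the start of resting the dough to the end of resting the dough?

Glazing starts at 14:28 − 465 min = 06:43.
Cooling ends at 06:43 + 624 min = 17:07.
Mixing the batter ends at 17:07 − 159 min = 14:28.
Glazing ends at 14:28 − 315 min = 09:13.
Resting the dough ends at 09:13 + 399 min = 15:52.
From 14:28 to 15:52 is 84 minutes.

84 minutes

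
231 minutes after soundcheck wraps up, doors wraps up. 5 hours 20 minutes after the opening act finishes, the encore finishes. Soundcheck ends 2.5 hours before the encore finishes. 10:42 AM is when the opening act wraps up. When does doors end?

The encore ends at 10:42 AM + 320 min = 4:02 PM.
Soundcheck ends at 4:02 PM − 150 min = 1:32 PM.
Doors ends at 1:32 PM + 231 min = 5:23 PM.

5:23 PM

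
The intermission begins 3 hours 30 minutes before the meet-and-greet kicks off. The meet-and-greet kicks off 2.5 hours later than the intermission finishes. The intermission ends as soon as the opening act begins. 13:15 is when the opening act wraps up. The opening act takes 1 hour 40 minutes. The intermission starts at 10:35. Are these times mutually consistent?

Yes

The opening act starts at 13:15 − 100 min = 11:35.
So the intermission ends at 11:35.
The meet-and-greet starts at 11:35 + 150 min = 14:05.
The intermission starts at 14:05 − 210 min = 10:35.
That matches the stated 10:35, so the schedule is consistent.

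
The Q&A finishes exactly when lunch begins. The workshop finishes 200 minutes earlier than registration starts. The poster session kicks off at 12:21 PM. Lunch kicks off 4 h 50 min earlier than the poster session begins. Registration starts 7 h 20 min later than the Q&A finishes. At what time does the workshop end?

11:31 AM

Lunch starts at 12:21 PM − 290 min = 7:31 AM.
So the Q&A ends at 7:31 AM.
Registration starts at 7:31 AM + 440 min = 2:51 PM.
The workshop ends at 2:51 PM − 200 min = 11:31 AM.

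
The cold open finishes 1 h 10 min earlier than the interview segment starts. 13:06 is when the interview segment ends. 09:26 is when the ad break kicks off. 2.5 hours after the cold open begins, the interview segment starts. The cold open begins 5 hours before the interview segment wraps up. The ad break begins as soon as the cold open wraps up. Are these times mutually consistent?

The cold open starts at 13:06 − 300 min = 08:06.
The interview segment starts at 08:06 + 150 min = 10:36.
The cold open ends at 10:36 − 70 min = 09:26.
So the ad break starts at 09:26.
That matches the stated 09:26, so the schedule is consistent.

Yes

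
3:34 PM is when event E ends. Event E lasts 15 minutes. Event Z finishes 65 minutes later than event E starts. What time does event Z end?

4:24 PM

Event E starts at 3:34 PM − 15 min = 3:19 PM.
Event Z ends at 3:19 PM + 65 min = 4:24 PM.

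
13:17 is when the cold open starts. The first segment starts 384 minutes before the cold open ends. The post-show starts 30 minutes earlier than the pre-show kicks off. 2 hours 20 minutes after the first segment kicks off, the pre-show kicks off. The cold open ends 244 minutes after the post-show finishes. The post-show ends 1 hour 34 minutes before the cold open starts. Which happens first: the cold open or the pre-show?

the pre-show

The post-show ends at 13:17 − 94 min = 11:43.
The cold open ends at 11:43 + 244 min = 15:47.
The first segment starts at 15:47 − 384 min = 09:23.
The pre-show starts at 09:23 + 140 min = 11:43.
The cold open starts at 13:17 and the pre-show starts at 11:43, so the pre-show is first.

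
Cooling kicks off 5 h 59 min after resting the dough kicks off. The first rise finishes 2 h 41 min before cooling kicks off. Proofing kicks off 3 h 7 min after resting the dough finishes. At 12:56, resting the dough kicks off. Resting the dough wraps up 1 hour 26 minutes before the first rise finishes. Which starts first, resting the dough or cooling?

Cooling starts at 12:56 + 359 min = 18:55.
Resting the dough starts at 12:56 and cooling starts at 18:55, so resting the dough is first.

resting the dough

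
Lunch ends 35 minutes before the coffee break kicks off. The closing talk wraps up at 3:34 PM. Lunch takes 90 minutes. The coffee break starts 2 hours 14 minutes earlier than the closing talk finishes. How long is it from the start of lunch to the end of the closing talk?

259 minutes

The coffee break starts at 3:34 PM − 134 min = 1:20 PM.
Lunch ends at 1:20 PM − 35 min = 12:45 PM.
Lunch starts at 12:45 PM − 90 min = 11:15 AM.
From 11:15 AM to 3:34 PM is 259 minutes.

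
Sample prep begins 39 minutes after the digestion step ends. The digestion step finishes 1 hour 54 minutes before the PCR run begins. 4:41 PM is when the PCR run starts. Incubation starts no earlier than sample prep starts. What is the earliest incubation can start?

The digestion step ends at 4:41 PM − 114 min = 2:47 PM.
Sample prep starts at 2:47 PM + 39 min = 3:26 PM.
Incubation is bounded by sample prep, so the earliest it can start is 3:26 PM.

3:26 PM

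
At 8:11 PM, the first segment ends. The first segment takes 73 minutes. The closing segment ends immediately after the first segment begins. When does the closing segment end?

The first segment starts at 8:11 PM − 73 min = 6:58 PM.
So the closing segment ends at 6:58 PM.

6:58 PM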